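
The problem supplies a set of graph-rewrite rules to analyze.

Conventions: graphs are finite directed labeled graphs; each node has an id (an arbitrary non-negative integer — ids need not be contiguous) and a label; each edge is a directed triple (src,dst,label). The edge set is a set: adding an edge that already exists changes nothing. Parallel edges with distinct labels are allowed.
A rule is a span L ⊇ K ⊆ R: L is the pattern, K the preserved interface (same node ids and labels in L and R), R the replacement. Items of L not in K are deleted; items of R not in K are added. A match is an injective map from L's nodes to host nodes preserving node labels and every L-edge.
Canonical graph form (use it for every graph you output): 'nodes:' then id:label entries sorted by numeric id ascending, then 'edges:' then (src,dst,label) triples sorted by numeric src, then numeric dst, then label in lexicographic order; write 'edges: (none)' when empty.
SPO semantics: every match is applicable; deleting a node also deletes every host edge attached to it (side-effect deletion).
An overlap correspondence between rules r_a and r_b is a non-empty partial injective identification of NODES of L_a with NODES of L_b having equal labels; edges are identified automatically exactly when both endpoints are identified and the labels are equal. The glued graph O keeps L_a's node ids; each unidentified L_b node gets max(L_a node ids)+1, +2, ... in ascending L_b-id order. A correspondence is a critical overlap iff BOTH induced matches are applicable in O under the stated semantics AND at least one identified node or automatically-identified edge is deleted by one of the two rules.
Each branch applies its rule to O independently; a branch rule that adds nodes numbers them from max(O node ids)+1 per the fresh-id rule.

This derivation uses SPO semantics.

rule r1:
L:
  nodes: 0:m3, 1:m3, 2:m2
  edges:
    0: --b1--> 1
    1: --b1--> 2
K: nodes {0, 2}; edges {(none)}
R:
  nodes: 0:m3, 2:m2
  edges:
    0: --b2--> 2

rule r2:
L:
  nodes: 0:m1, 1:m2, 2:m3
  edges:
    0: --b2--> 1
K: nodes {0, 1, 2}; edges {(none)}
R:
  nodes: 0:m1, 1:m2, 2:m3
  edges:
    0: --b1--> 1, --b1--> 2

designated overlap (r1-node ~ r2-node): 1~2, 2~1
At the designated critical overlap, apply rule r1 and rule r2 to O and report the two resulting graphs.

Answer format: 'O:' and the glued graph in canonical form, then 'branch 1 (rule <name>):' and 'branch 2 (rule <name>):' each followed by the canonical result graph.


O:
nodes: 0:m3, 1:m3, 2:m2, 3:m1
edges: (0,1,b1); (1,2,b1); (3,2,b2)
branch 1 (rule r1):
nodes: 0:m3, 2:m2, 3:m1
edges: (0,2,b2); (3,2,b2)
branch 2 (rule r2):
nodes: 0:m3, 1:m3, 2:m2, 3:m1
edges: (0,1,b1); (1,2,b1); (3,1,b1); (3,2,b1)


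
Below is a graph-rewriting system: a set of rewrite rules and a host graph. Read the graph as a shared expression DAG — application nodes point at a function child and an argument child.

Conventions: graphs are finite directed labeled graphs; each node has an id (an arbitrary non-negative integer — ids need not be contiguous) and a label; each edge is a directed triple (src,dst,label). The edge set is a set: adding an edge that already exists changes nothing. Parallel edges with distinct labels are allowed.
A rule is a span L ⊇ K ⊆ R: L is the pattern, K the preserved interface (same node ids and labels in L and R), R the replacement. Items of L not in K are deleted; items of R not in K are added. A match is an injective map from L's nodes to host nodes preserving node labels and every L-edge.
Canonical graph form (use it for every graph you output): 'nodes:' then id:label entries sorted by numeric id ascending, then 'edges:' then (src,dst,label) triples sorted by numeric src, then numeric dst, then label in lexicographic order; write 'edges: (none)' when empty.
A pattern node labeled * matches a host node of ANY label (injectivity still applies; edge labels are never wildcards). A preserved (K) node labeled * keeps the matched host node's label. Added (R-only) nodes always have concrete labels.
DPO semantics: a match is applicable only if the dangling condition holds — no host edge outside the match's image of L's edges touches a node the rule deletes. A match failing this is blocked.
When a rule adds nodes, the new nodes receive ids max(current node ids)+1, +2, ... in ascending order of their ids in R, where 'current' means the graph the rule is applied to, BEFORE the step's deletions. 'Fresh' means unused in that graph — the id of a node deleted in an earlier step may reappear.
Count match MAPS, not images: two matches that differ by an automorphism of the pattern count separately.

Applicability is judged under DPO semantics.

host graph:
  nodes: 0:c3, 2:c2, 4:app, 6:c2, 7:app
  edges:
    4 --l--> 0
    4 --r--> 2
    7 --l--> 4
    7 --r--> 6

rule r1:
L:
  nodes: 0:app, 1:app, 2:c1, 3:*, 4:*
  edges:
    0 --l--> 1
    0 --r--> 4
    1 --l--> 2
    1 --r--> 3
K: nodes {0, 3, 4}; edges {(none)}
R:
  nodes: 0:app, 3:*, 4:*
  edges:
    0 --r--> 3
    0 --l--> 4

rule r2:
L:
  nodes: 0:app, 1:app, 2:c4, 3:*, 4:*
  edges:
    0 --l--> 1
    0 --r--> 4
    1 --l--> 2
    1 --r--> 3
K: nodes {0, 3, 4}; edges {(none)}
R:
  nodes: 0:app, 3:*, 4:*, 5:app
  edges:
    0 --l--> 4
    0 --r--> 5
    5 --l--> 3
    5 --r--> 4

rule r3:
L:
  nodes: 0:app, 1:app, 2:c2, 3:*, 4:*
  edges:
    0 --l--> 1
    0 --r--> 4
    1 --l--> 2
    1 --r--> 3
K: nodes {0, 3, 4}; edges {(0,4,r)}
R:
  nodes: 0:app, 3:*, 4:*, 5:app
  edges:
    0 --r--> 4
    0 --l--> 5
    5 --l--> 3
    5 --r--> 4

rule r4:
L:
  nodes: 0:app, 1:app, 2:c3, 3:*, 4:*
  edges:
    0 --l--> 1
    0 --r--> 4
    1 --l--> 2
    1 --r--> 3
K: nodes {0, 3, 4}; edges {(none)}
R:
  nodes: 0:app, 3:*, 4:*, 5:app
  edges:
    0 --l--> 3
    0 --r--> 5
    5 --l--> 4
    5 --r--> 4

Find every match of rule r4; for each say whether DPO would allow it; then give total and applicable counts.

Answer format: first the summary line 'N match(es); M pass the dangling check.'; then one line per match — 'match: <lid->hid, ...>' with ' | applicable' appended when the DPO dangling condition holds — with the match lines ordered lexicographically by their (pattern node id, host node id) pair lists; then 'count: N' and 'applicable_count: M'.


1 match(es); 1 pass the dangling check.
match: 0->7, 1->4, 2->0, 3->2, 4->6 | applicable
count: 1
applicable_count: 1


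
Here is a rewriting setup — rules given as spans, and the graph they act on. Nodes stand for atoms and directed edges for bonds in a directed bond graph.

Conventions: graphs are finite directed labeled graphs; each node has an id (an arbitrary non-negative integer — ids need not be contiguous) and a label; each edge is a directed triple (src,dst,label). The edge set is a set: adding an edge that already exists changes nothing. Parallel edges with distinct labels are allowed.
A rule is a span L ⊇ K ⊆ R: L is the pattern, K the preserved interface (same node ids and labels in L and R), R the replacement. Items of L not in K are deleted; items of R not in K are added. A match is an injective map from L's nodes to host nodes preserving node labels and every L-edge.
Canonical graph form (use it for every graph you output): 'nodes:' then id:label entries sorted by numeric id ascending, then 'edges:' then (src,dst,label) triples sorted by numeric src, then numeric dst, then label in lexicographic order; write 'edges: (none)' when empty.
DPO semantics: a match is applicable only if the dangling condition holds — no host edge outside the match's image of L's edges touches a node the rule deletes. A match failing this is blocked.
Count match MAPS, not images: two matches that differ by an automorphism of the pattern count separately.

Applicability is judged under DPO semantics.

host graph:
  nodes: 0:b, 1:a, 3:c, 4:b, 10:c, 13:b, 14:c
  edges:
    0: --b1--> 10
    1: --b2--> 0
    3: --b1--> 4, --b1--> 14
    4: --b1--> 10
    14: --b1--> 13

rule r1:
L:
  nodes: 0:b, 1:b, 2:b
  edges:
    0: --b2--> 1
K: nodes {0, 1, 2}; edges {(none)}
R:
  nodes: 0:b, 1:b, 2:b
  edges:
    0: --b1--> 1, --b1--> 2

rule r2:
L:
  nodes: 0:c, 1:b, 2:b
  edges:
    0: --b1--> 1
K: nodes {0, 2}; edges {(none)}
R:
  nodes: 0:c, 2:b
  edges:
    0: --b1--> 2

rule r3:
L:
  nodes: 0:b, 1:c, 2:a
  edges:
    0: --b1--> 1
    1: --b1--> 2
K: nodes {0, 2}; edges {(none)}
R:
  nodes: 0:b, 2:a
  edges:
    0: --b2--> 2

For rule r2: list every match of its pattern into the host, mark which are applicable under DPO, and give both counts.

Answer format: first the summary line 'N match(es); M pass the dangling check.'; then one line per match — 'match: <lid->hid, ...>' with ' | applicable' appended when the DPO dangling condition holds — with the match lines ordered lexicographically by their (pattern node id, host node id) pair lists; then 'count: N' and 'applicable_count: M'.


4 match(es); 2 pass the dangling check.
match: 0->3, 1->4, 2->0
match: 0->3, 1->4, 2->13
match: 0->14, 1->13, 2->0 | applicable
match: 0->14, 1->13, 2->4 | applicable
count: 4
applicable_count: 2


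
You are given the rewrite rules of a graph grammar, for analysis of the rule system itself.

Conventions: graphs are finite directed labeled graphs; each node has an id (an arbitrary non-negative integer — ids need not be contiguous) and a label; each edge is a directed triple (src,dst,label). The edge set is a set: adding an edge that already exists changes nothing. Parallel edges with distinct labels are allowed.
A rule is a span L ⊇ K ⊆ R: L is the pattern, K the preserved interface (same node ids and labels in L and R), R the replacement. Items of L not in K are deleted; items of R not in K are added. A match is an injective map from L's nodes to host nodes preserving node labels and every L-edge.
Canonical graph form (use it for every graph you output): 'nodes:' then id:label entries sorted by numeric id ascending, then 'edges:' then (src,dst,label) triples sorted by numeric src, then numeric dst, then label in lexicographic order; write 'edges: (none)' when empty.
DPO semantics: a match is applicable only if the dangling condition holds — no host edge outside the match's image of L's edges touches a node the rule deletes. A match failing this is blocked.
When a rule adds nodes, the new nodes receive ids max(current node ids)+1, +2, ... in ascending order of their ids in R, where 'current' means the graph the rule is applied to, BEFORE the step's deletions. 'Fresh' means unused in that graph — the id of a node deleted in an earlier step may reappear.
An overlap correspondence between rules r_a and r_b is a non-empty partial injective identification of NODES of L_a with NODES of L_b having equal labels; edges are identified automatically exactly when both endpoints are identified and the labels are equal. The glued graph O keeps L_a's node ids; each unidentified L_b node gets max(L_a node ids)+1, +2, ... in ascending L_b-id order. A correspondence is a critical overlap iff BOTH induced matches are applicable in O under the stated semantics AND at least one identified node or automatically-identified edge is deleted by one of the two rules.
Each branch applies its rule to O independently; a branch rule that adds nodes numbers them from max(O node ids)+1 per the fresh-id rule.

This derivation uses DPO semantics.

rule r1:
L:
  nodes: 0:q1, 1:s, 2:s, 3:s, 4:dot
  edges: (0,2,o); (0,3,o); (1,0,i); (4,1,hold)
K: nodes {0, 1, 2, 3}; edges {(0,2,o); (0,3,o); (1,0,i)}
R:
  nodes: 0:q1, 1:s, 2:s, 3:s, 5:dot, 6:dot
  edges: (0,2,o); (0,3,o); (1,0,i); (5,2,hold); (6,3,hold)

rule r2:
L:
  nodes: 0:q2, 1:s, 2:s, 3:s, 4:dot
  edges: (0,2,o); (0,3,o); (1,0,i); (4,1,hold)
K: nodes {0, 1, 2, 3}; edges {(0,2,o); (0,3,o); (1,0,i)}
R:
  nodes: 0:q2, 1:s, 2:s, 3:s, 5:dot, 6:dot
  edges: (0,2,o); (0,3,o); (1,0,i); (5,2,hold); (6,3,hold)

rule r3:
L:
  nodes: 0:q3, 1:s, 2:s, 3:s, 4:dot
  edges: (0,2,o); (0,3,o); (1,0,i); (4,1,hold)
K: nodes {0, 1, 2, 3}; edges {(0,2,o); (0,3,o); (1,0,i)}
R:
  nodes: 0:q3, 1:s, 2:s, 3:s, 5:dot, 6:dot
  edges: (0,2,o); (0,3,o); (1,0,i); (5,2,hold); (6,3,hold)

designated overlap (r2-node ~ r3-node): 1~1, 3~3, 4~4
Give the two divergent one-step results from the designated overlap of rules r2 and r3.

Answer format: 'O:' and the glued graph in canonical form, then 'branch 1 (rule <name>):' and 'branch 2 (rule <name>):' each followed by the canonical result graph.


O:
nodes: 0:q2, 1:s, 2:s, 3:s, 4:dot, 5:q3, 6:s
edges: (0,2,o); (0,3,o); (1,0,i); (1,5,i); (4,1,hold); (5,3,o); (5,6,o)
branch 1 (rule r2):
nodes: 0:q2, 1:s, 2:s, 3:s, 5:q3, 6:s, 7:dot, 8:dot
edges: (0,2,o); (0,3,o); (1,0,i); (1,5,i); (5,3,o); (5,6,o); (7,2,hold); (8,3,hold)
branch 2 (rule r3):
nodes: 0:q2, 1:s, 2:s, 3:s, 5:q3, 6:s, 7:dot, 8:dot
edges: (0,2,o); (0,3,o); (1,0,i); (1,5,i); (5,3,o); (5,6,o); (7,6,hold); (8,3,hold)


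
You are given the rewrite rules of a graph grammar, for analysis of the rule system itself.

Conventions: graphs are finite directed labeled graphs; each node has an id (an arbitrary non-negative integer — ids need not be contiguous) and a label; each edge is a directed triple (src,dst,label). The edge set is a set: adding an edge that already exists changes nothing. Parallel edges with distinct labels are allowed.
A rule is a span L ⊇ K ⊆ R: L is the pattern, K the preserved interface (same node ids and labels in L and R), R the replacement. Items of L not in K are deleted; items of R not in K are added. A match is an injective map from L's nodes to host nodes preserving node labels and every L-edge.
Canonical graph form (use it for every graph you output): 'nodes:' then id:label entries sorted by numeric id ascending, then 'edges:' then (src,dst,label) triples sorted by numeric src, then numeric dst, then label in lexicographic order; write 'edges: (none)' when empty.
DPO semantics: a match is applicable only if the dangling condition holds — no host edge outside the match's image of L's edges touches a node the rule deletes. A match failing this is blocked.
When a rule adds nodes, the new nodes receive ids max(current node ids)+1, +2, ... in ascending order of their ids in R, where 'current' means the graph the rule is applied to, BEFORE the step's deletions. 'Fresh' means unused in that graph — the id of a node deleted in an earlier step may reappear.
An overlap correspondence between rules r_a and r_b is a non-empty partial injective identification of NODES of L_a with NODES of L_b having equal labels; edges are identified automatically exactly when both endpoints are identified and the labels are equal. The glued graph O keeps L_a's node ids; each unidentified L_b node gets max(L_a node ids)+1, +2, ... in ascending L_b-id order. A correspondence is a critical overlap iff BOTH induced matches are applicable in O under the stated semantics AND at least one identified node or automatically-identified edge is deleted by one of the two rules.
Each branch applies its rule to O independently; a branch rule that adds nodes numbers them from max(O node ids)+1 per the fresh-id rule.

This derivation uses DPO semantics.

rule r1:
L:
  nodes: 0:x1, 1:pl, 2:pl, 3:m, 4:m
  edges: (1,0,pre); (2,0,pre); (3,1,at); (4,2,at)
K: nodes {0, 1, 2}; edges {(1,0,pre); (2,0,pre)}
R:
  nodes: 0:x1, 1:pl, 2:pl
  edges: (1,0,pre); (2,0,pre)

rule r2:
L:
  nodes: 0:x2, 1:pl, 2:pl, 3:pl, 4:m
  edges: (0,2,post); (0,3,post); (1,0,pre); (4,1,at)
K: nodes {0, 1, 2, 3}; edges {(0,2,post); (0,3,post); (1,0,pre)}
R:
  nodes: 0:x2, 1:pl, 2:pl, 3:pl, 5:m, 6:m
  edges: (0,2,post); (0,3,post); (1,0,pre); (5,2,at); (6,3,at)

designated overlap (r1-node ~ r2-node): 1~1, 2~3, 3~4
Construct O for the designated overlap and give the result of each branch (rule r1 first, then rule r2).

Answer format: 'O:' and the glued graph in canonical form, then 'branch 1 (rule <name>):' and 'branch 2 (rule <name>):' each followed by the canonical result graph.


O:
nodes: 0:x1, 1:pl, 2:pl, 3:m, 4:m, 5:x2, 6:pl
edges: (1,0,pre); (1,5,pre); (2,0,pre); (3,1,at); (4,2,at); (5,2,post); (5,6,post)
branch 1 (rule r1):
nodes: 0:x1, 1:pl, 2:pl, 5:x2, 6:pl
edges: (1,0,pre); (1,5,pre); (2,0,pre); (5,2,post); (5,6,post)
branch 2 (rule r2):
nodes: 0:x1, 1:pl, 2:pl, 4:m, 5:x2, 6:pl, 7:m, 8:m
edges: (1,0,pre); (1,5,pre); (2,0,pre); (4,2,at); (5,2,post); (5,6,post); (7,6,at); (8,2,at)


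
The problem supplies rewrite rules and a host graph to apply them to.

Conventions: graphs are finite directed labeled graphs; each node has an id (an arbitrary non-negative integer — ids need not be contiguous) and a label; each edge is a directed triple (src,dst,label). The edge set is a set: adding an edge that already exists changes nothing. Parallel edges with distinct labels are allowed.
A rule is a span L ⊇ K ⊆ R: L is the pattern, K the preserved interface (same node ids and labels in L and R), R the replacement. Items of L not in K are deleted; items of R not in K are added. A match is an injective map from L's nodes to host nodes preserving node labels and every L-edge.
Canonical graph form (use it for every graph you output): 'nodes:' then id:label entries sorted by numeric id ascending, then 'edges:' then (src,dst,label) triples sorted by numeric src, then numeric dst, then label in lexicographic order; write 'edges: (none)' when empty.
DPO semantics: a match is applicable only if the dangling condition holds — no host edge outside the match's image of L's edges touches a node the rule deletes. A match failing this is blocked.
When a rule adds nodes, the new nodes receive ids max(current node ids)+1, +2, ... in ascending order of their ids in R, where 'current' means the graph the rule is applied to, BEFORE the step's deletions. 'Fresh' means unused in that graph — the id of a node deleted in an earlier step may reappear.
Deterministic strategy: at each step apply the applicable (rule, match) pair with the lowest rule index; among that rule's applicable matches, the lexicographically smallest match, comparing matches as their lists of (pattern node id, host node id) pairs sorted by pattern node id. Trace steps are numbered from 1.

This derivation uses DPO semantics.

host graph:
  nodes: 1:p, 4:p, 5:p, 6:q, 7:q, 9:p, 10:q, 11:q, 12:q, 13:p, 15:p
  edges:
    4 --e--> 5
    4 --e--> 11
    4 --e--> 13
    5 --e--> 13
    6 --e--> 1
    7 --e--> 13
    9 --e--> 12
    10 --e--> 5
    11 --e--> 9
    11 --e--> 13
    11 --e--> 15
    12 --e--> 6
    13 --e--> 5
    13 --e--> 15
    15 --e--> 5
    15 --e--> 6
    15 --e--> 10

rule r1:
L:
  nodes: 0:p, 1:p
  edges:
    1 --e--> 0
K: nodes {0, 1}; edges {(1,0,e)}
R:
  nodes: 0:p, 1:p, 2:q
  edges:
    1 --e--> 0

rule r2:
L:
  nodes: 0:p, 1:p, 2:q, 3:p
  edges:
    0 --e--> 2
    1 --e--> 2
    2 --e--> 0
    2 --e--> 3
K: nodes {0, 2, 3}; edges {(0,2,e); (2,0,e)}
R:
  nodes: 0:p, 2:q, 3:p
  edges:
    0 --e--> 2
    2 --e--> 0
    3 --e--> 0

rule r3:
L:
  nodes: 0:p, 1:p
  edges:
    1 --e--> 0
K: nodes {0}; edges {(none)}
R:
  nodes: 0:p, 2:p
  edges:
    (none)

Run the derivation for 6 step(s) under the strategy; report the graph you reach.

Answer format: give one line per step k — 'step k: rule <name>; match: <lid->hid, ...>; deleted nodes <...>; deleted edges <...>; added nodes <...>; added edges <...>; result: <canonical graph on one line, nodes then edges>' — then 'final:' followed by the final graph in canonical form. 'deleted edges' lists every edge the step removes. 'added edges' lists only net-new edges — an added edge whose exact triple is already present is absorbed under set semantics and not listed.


step 1: rule r1; match: 0->5, 1->4; deleted nodes (none); deleted edges (none); added nodes 16; added edges (none); result: nodes: 1:p, 4:p, 5:p, 6:q, 7:q, 9:p, 10:q, 11:q, 12:q, 13:p, 15:p, 16:q edges: (4,5,e); (4,11,e); (4,13,e); (5,13,e); (6,1,e); (7,13,e); (9,12,e); (10,5,e); (11,9,e); (11,13,e); (11,15,e); (12,6,e); (13,5,e); (13,15,e); (15,5,e); (15,6,e); (15,10,e)
step 2: rule r1; match: 0->5, 1->4; deleted nodes (none); deleted edges (none); added nodes 17; added edges (none); result: nodes: 1:p, 4:p, 5:p, 6:q, 7:q, 9:p, 10:q, 11:q, 12:q, 13:p, 15:p, 16:q, 17:q edges: (4,5,e); (4,11,e); (4,13,e); (5,13,e); (6,1,e); (7,13,e); (9,12,e); (10,5,e); (11,9,e); (11,13,e); (11,15,e); (12,6,e); (13,5,e); (13,15,e); (15,5,e); (15,6,e); (15,10,e)
step 3: rule r1; match: 0->5, 1->4; deleted nodes (none); deleted edges (none); added nodes 18; added edges (none); result: nodes: 1:p, 4:p, 5:p, 6:q, 7:q, 9:p, 10:q, 11:q, 12:q, 13:p, 15:p, 16:q, 17:q, 18:q edges: (4,5,e); (4,11,e); (4,13,e); (5,13,e); (6,1,e); (7,13,e); (9,12,e); (10,5,e); (11,9,e); (11,13,e); (11,15,e); (12,6,e); (13,5,e); (13,15,e); (15,5,e); (15,6,e); (15,10,e)
step 4: rule r1; match: 0->5, 1->4; deleted nodes (none); deleted edges (none); added nodes 19; added edges (none); result: nodes: 1:p, 4:p, 5:p, 6:q, 7:q, 9:p, 10:q, 11:q, 12:q, 13:p, 15:p, 16:q, 17:q, 18:q, 19:q edges: (4,5,e); (4,11,e); (4,13,e); (5,13,e); (6,1,e); (7,13,e); (9,12,e); (10,5,e); (11,9,e); (11,13,e); (11,15,e); (12,6,e); (13,5,e); (13,15,e); (15,5,e); (15,6,e); (15,10,e)
step 5: rule r1; match: 0->5, 1->4; deleted nodes (none); deleted edges (none); added nodes 20; added edges (none); result: nodes: 1:p, 4:p, 5:p, 6:q, 7:q, 9:p, 10:q, 11:q, 12:q, 13:p, 15:p, 16:q, 17:q, 18:q, 19:q, 20:q edges: (4,5,e); (4,11,e); (4,13,e); (5,13,e); (6,1,e); (7,13,e); (9,12,e); (10,5,e); (11,9,e); (11,13,e); (11,15,e); (12,6,e); (13,5,e); (13,15,e); (15,5,e); (15,6,e); (15,10,e)
step 6: rule r1; match: 0->5, 1->4; deleted nodes (none); deleted edges (none); added nodes 21; added edges (none); result: nodes: 1:p, 4:p, 5:p, 6:q, 7:q, 9:p, 10:q, 11:q, 12:q, 13:p, 15:p, 16:q, 17:q, 18:q, 19:q, 20:q, 21:q edges: (4,5,e); (4,11,e); (4,13,e); (5,13,e); (6,1,e); (7,13,e); (9,12,e); (10,5,e); (11,9,e); (11,13,e); (11,15,e); (12,6,e); (13,5,e); (13,15,e); (15,5,e); (15,6,e); (15,10,e)
final:
nodes: 1:p, 4:p, 5:p, 6:q, 7:q, 9:p, 10:q, 11:q, 12:q, 13:p, 15:p, 16:q, 17:q, 18:q, 19:q, 20:q, 21:q
edges: (4,5,e); (4,11,e); (4,13,e); (5,13,e); (6,1,e); (7,13,e); (9,12,e); (10,5,e); (11,9,e); (11,13,e); (11,15,e); (12,6,e); (13,5,e); (13,15,e); (15,5,e); (15,6,e); (15,10,e)


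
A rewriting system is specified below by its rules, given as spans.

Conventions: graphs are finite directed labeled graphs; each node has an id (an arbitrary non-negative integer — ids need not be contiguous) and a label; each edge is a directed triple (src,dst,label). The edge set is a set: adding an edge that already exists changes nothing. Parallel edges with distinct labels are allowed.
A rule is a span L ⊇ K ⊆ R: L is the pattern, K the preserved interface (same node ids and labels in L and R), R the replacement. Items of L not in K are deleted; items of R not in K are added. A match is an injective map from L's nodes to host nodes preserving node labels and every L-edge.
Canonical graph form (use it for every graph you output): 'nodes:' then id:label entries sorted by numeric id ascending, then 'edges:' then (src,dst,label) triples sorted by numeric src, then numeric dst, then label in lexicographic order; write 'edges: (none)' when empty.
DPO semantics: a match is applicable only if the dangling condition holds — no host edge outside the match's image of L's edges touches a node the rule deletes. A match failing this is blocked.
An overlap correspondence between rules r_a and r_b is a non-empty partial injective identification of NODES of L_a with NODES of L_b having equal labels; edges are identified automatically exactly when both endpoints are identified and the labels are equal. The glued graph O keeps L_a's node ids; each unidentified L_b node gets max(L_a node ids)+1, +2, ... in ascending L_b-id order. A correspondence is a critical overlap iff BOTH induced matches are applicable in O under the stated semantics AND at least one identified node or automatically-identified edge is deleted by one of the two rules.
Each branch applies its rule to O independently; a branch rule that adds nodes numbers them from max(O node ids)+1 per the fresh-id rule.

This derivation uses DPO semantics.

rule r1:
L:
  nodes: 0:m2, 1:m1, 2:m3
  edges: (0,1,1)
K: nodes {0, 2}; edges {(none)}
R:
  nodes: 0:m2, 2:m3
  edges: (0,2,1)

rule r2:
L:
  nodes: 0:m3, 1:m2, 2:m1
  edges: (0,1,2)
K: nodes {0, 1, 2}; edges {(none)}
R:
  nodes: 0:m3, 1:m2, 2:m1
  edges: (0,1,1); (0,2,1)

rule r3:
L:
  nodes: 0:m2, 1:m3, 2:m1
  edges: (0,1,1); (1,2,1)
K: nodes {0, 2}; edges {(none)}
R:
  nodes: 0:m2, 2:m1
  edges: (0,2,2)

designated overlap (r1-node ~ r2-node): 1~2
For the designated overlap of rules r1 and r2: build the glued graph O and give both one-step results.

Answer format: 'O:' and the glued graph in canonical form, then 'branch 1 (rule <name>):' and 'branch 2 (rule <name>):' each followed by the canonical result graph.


O:
nodes: 0:m2, 1:m1, 2:m3, 3:m3, 4:m2
edges: (0,1,1); (3,4,2)
branch 1 (rule r1):
nodes: 0:m2, 2:m3, 3:m3, 4:m2
edges: (0,2,1); (3,4,2)
branch 2 (rule r2):
nodes: 0:m2, 1:m1, 2:m3, 3:m3, 4:m2
edges: (0,1,1); (3,1,1); (3,4,1)


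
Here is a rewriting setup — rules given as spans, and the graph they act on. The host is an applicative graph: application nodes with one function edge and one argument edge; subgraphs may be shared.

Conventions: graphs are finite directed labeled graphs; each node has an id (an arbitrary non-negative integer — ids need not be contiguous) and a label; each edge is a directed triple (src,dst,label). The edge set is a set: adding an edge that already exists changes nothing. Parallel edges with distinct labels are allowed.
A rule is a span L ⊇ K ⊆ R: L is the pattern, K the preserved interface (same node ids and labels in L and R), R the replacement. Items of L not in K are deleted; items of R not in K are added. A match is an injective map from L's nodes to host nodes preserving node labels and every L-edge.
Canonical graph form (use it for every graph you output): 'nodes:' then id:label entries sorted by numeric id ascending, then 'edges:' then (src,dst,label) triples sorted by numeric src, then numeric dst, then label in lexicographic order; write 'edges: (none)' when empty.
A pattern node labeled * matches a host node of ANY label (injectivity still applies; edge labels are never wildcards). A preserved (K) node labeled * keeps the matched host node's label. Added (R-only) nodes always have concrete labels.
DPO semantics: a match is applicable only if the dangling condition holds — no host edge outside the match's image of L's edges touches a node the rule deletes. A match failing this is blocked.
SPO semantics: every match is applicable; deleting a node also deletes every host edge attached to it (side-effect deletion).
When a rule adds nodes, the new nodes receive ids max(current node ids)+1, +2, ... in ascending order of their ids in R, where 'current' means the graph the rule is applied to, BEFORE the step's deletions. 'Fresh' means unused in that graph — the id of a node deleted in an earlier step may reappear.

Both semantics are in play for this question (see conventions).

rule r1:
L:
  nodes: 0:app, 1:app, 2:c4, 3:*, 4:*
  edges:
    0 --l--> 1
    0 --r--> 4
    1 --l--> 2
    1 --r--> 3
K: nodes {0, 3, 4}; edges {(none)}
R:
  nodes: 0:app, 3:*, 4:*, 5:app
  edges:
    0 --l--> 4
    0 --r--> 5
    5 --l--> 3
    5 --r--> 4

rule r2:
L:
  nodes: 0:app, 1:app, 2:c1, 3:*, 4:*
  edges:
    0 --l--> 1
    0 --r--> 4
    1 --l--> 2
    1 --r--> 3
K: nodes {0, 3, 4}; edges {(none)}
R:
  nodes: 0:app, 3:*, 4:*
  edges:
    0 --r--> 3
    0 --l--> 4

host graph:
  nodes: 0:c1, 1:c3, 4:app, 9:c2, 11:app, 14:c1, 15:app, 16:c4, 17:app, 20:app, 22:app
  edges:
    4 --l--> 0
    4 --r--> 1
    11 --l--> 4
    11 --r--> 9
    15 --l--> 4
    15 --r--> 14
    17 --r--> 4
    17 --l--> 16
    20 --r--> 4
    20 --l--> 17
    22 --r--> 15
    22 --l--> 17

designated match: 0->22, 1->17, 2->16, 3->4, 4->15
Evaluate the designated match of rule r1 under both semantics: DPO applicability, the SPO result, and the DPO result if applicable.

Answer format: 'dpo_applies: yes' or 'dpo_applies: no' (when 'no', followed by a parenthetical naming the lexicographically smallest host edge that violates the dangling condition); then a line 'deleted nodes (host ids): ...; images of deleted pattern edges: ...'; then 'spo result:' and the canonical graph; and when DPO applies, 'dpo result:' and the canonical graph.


dpo_applies: no
(the rule deletes node 17, which keeps host edge (20,17,l) outside the match image — the dangling condition fails, DPO blocks; SPO proceeds and side-deletes such edges)
deleted nodes (host ids): 16, 17; images of deleted pattern edges: (17,4,r); (17,16,l); (22,15,r); (22,17,l)
spo result:
nodes: 0:c1, 1:c3, 4:app, 9:c2, 11:app, 14:c1, 15:app, 20:app, 22:app, 23:app
edges: (4,0,l); (4,1,r); (11,4,l); (11,9,r); (15,4,l); (15,14,r); (20,4,r); (22,15,l); (22,23,r); (23,4,l); (23,15,r)


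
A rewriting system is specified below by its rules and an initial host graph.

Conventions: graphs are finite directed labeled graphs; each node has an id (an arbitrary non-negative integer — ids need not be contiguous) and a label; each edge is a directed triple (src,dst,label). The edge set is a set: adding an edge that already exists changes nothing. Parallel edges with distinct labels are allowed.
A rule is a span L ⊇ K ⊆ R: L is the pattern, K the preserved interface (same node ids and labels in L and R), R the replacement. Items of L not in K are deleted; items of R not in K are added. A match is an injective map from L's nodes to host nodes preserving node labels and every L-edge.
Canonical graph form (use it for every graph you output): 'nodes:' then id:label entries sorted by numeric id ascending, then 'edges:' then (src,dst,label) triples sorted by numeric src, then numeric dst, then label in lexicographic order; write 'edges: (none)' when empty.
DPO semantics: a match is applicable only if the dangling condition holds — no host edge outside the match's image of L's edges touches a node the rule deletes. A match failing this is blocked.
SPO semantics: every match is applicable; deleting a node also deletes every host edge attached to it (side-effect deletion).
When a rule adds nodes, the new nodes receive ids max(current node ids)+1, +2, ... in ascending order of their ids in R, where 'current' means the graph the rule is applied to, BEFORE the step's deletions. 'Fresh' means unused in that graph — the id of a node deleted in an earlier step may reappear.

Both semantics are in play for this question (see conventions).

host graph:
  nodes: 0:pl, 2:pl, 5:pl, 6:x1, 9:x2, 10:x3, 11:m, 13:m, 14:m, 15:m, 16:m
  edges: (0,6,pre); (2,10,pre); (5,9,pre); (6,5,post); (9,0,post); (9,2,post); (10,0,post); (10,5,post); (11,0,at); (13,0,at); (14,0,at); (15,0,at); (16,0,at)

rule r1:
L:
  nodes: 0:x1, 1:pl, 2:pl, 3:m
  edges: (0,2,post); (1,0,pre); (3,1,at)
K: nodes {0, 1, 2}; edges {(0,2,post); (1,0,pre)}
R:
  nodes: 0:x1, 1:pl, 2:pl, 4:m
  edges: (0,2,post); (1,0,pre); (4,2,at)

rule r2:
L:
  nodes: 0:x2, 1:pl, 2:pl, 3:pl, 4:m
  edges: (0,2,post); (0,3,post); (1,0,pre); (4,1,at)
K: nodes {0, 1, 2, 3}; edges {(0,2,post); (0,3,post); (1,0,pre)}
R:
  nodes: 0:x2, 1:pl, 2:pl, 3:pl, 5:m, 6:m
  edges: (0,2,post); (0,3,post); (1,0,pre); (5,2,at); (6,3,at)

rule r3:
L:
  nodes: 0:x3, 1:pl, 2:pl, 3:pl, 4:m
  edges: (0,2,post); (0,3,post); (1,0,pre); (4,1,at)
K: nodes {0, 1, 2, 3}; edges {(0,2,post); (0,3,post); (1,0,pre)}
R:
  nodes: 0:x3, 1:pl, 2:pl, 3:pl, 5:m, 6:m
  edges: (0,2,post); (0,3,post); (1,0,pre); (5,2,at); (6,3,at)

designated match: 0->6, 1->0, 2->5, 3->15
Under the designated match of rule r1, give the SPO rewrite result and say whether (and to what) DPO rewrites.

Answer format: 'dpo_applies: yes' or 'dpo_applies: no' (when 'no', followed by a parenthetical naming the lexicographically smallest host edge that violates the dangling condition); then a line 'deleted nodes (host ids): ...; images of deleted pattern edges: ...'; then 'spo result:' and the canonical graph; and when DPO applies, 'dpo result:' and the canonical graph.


dpo_applies: yes
deleted nodes (host ids): 15; images of deleted pattern edges: (15,0,at)
spo result:
nodes: 0:pl, 2:pl, 5:pl, 6:x1, 9:x2, 10:x3, 11:m, 13:m, 14:m, 16:m, 17:m
edges: (0,6,pre); (2,10,pre); (5,9,pre); (6,5,post); (9,0,post); (9,2,post); (10,0,post); (10,5,post); (11,0,at); (13,0,at); (14,0,at); (16,0,at); (17,5,at)
dpo result:
nodes: 0:pl, 2:pl, 5:pl, 6:x1, 9:x2, 10:x3, 11:m, 13:m, 14:m, 16:m, 17:m
edges: (0,6,pre); (2,10,pre); (5,9,pre); (6,5,post); (9,0,post); (9,2,post); (10,0,post); (10,5,post); (11,0,at); (13,0,at); (14,0,at); (16,0,at); (17,5,at)


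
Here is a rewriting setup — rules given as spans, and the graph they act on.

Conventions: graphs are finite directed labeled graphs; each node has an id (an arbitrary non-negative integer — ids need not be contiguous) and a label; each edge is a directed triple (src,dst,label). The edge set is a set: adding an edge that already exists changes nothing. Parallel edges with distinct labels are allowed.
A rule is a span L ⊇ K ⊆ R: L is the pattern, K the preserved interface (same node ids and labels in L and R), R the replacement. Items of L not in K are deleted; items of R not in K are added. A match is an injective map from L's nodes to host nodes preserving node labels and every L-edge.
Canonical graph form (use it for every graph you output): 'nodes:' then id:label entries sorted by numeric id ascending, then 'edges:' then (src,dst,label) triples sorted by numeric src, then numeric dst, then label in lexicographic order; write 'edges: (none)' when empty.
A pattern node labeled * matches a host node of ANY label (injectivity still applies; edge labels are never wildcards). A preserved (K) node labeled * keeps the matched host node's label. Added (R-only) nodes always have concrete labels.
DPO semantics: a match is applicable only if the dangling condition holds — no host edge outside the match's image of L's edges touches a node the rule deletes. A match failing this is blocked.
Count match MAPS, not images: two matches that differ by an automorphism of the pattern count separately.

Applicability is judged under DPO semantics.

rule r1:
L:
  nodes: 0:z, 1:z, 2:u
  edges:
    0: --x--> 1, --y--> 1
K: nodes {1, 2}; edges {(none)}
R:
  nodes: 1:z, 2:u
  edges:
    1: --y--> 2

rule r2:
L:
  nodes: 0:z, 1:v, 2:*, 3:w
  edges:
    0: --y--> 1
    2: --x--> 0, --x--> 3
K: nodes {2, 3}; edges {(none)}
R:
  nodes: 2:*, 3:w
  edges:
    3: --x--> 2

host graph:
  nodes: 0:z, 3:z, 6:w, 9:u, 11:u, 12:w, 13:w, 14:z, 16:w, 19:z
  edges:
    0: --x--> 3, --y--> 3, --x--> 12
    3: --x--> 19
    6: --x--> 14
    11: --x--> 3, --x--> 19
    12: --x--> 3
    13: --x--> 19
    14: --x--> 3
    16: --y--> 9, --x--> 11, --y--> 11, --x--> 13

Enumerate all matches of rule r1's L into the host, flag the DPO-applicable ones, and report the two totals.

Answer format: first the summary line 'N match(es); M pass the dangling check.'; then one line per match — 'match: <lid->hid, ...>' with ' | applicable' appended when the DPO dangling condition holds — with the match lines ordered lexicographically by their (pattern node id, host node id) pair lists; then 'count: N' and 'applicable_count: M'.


2 match(es); 0 pass the dangling check.
match: 0->0, 1->3, 2->9
match: 0->0, 1->3, 2->11
count: 2
applicable_count: 0


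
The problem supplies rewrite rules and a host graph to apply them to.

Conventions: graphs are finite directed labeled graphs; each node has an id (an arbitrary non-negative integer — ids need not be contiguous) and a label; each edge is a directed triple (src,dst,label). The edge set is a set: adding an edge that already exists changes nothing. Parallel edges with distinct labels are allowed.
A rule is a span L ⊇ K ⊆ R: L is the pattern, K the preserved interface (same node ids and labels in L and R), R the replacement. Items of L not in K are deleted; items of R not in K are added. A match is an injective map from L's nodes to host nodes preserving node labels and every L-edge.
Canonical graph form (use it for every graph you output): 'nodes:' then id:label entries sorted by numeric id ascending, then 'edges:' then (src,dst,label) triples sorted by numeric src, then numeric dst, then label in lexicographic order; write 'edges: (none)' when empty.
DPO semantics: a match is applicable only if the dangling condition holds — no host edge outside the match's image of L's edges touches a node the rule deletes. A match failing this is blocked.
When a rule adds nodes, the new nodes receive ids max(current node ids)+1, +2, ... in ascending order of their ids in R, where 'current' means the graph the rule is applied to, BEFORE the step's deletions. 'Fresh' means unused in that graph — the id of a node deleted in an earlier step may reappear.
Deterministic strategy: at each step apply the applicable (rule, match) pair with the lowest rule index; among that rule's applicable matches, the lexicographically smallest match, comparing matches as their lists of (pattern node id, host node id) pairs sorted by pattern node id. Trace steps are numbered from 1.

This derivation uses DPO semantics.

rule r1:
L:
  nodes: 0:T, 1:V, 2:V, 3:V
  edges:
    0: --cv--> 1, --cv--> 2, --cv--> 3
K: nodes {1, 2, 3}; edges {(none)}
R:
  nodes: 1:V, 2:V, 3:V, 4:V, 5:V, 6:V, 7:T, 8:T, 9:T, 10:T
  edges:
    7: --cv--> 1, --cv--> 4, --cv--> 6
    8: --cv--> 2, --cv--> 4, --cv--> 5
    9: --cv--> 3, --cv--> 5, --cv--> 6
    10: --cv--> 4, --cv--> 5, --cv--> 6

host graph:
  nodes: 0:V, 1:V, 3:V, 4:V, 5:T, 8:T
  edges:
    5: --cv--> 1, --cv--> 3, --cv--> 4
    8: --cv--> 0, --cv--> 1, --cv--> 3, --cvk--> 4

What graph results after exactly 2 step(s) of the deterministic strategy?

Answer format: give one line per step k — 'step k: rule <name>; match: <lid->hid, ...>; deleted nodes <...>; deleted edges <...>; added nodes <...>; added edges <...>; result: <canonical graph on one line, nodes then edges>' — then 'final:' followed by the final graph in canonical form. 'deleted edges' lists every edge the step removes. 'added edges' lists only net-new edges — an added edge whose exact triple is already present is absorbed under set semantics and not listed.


step 1: rule r1; match: 0->5, 1->1, 2->3, 3->4; deleted nodes 5; deleted edges (5,1,cv); (5,3,cv); (5,4,cv); added nodes 9, 10, 11, 12, 13, 14, 15; added edges (12,1,cv); (12,9,cv); (12,11,cv); (13,3,cv); (13,9,cv); (13,10,cv); (14,4,cv); (14,10,cv); (14,11,cv); (15,9,cv); (15,10,cv); (15,11,cv); result: nodes: 0:V, 1:V, 3:V, 4:V, 8:T, 9:V, 10:V, 11:V, 12:T, 13:T, 14:T, 15:T edges: (8,0,cv); (8,1,cv); (8,3,cv); (8,4,cvk); (12,1,cv); (12,9,cv); (12,11,cv); (13,3,cv); (13,9,cv); (13,10,cv); (14,4,cv); (14,10,cv); (14,11,cv); (15,9,cv); (15,10,cv); (15,11,cv)
step 2: rule r1; match: 0->12, 1->1, 2->9, 3->11; deleted nodes 12; deleted edges (12,1,cv); (12,9,cv); (12,11,cv); added nodes 16, 17, 18, 19, 20, 21, 22; added edges (19,1,cv); (19,16,cv); (19,18,cv); (20,9,cv); (20,16,cv); (20,17,cv); (21,11,cv); (21,17,cv); (21,18,cv); (22,16,cv); (22,17,cv); (22,18,cv); result: nodes: 0:V, 1:V, 3:V, 4:V, 8:T, 9:V, 10:V, 11:V, 13:T, 14:T, 15:T, 16:V, 17:V, 18:V, 19:T, 20:T, 21:T, 22:T edges: (8,0,cv); (8,1,cv); (8,3,cv); (8,4,cvk); (13,3,cv); (13,9,cv); (13,10,cv); (14,4,cv); (14,10,cv); (14,11,cv); (15,9,cv); (15,10,cv); (15,11,cv); (19,1,cv); (19,16,cv); (19,18,cv); (20,9,cv); (20,16,cv); (20,17,cv); (21,11,cv); (21,17,cv); (21,18,cv); (22,16,cv); (22,17,cv); (22,18,cv)
final:
nodes: 0:V, 1:V, 3:V, 4:V, 8:T, 9:V, 10:V, 11:V, 13:T, 14:T, 15:T, 16:V, 17:V, 18:V, 19:T, 20:T, 21:T, 22:T
edges: (8,0,cv); (8,1,cv); (8,3,cv); (8,4,cvk); (13,3,cv); (13,9,cv); (13,10,cv); (14,4,cv); (14,10,cv); (14,11,cv); (15,9,cv); (15,10,cv); (15,11,cv); (19,1,cv); (19,16,cv); (19,18,cv); (20,9,cv); (20,16,cv); (20,17,cv); (21,11,cv); (21,17,cv); (21,18,cv); (22,16,cv); (22,17,cv); (22,18,cv)


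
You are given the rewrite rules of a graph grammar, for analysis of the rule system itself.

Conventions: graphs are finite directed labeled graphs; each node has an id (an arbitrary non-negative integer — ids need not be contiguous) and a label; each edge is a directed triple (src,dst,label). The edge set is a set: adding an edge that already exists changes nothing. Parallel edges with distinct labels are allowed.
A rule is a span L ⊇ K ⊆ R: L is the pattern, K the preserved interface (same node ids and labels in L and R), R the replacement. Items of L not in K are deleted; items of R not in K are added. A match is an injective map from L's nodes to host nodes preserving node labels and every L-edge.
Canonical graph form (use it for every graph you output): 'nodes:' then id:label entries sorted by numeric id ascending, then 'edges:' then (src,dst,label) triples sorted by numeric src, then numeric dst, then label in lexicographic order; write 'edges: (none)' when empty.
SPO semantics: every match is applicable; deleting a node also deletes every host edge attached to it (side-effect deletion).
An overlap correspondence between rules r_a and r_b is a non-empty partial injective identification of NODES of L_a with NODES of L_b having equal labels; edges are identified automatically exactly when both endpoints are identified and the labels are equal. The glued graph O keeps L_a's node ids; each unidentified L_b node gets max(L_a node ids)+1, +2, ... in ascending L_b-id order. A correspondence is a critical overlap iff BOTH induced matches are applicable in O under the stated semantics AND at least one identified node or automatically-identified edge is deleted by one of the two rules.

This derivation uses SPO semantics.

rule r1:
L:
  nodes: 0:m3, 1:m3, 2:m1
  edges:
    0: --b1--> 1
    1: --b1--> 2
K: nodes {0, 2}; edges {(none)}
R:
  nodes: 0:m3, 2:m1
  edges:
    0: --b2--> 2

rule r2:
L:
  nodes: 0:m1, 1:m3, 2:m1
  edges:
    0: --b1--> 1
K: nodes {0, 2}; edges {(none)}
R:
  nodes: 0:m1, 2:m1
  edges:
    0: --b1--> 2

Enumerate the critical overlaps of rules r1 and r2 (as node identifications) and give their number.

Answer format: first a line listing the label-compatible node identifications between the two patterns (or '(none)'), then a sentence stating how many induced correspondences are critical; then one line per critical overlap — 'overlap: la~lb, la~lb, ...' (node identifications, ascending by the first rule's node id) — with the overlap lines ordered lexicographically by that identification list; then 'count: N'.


label-compatible node identifications between L(r1) and L(r2): 0~1, 1~1, 2~0, 2~2
6 of the induced correspondences are critical overlaps of r1 and r2.
overlap: 0~1
overlap: 0~1, 2~0
overlap: 0~1, 2~2
overlap: 1~1
overlap: 1~1, 2~0
overlap: 1~1, 2~2
count: 6
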